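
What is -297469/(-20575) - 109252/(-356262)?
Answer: 54112380389/3665045325 ≈ 14.764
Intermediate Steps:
-297469/(-20575) - 109252/(-356262) = -297469*(-1/20575) - 109252*(-1/356262) = 297469/20575 + 54626/178131 = 54112380389/3665045325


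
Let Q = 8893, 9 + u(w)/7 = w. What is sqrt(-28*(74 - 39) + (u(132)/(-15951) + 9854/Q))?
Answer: I*sqrt(2188711923622846193)/47284081 ≈ 31.288*I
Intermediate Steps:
u(w) = -63 + 7*w
sqrt(-28*(74 - 39) + (u(132)/(-15951) + 9854/Q)) = sqrt(-28*(74 - 39) + ((-63 + 7*132)/(-15951) + 9854/8893)) = sqrt(-28*35 + ((-63 + 924)*(-1/15951) + 9854*(1/8893))) = sqrt(-980 + (861*(-1/15951) + 9854/8893)) = sqrt(-980 + (-287/5317 + 9854/8893)) = sqrt(-980 + 49841427/47284081) = sqrt(-46288557953/47284081) = I*sqrt(2188711923622846193)/47284081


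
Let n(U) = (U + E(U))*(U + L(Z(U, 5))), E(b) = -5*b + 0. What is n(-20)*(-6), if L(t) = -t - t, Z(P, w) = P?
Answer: -9600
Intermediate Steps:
L(t) = -2*t
E(b) = -5*b
n(U) = 4*U**2 (n(U) = (U - 5*U)*(U - 2*U) = (-4*U)*(-U) = 4*U**2)
n(-20)*(-6) = (4*(-20)**2)*(-6) = (4*400)*(-6) = 1600*(-6) = -9600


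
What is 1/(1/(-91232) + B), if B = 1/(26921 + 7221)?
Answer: 1557421472/28545 ≈ 54560.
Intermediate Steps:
B = 1/34142 ≈ 2.9289e-5
1/(1/(-91232) + B) = 1/(1/(-91232) + 1/34142) = 1/(-1/91232 + 1/34142) = 1/(28545/1557421472) = 1557421472/28545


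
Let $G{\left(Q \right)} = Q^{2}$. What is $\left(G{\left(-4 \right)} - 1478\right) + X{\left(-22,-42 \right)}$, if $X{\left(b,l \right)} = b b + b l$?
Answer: $-54$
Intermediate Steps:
$X{\left(b,l \right)} = b^{2} + b l$
$\left(G{\left(-4 \right)} - 1478\right) + X{\left(-22,-42 \right)} = \left(\left(-4\right)^{2} - 1478\right) - 22 \left(-22 - 42\right) = \left(16 - 1478\right) - -1408 = -1462 + 1408 = -54$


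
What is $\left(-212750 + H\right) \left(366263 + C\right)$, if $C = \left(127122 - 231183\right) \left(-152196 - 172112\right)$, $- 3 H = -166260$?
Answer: $-5309601324753830$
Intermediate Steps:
$H = 55420$ ($H = \left(- \frac{1}{3}\right) \left(-166260\right) = 55420$)
$C = 33747814788$ ($C = \left(-104061\right) \left(-324308\right) = 33747814788$)
$\left(-212750 + H\right) \left(366263 + C\right) = \left(-212750 + 55420\right) \left(366263 + 33747814788\right) = \left(-157330\right) 33748181051 = -5309601324753830$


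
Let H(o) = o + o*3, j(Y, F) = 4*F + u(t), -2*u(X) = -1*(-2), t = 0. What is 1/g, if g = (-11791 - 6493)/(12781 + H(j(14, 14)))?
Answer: -13001/18284 ≈ -0.71106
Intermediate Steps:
u(X) = -1 (u(X) = -(-1)*(-2)/2 = -1/2*2 = -1)
j(Y, F) = -1 + 4*F (j(Y, F) = 4*F - 1 = -1 + 4*F)
H(o) = 4*o (H(o) = o + 3*o = 4*o)
g = -18284/13001 (g = (-11791 - 6493)/(12781 + 4*(-1 + 4*14)) = -18284/(12781 + 4*(-1 + 56)) = -18284/(12781 + 4*55) = -18284/(12781 + 220) = -18284/13001 ≈ -1.4064)
1/g = 1/(-18284/13001) = -13001/18284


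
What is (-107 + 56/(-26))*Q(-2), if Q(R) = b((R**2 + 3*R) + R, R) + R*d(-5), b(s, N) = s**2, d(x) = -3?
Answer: -31218/13 ≈ -2401.4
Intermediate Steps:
Q(R) = (R**2 + 4*R)**2 - 3*R (Q(R) = ((R**2 + 3*R) + R)**2 + R*(-3) = (R**2 + 4*R)**2 - 3*R)
(-107 + 56/(-26))*Q(-2) = (-107 + 56/(-26))*(-2*(-3 - 2*(4 - 2)**2)) = (-107 + 56*(-1/26))*(-2*(-3 - 2*2**2)) = (-107 - 28/13)*(-2*(-3 - 2*4)) = -(-2838)*(-3 - 8)/13 = -(-2838)*(-11)/13 = -1419/13*22 = -31218/13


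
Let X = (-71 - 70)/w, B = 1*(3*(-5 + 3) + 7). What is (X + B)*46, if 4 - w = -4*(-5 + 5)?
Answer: -3151/2 ≈ -1575.5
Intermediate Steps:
B = 1 (B = 1*(3*(-2) + 7) = 1*(-6 + 7) = 1*1 = 1)
w = 4 (w = 4 - (-4)*(-5 + 5) = 4 - (-4)*0 = 4 - 1*0 = 4 + 0 = 4)
X = -141/4 (X = (-71 - 70)/4 = -141*¼ = -141/4 ≈ -35.250)
(X + B)*46 = (-141/4 + 1)*46 = -137/4*46 = -3151/2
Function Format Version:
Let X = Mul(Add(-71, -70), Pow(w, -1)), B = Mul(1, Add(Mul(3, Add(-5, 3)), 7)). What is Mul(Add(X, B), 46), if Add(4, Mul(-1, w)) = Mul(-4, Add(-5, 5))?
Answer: Rational(-3151, 2) ≈ -1575.5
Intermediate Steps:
B = 1 (B = Mul(1, Add(Mul(3, -2), 7)) = Mul(1, Add(-6, 7)) = Mul(1, 1) = 1)
w = 4 (w = Add(4, Mul(-1, Mul(-4, Add(-5, 5)))) = Add(4, Mul(-1, Mul(-4, 0))) = Add(4, Mul(-1, 0)) = Add(4, 0) = 4)
X = Rational(-141, 4) (X = Mul(Add(-71, -70), Pow(4, -1)) = Mul(-141, Rational(1, 4)) = Rational(-141, 4) ≈ -35.250)
Mul(Add(X, B), 46) = Mul(Add(Rational(-141, 4), 1), 46) = Mul(Rational(-137, 4), 46) = Rational(-3151, 2)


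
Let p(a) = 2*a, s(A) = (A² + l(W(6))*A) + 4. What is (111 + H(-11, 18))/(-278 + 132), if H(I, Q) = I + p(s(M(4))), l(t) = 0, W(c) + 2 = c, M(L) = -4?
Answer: -70/73 ≈ -0.95890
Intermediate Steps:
W(c) = -2 + c
s(A) = 4 + A² (s(A) = (A² + 0*A) + 4 = (A² + 0) + 4 = A² + 4 = 4 + A²)
H(I, Q) = 40 + I (H(I, Q) = I + 2*(4 + (-4)²) = I + 2*(4 + 16) = I + 2*20 = I + 40 = 40 + I)
(111 + H(-11, 18))/(-278 + 132) = (111 + (40 - 11))/(-278 + 132) = (111 + 29)/(-146) = 140*(-1/146) = -70/73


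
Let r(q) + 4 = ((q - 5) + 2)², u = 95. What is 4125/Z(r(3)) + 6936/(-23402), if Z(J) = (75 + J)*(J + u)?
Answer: 25859877/75600161 ≈ 0.34206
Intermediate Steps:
r(q) = -4 + (-3 + q)² (r(q) = -4 + ((q - 5) + 2)² = -4 + ((-5 + q) + 2)² = -4 + (-3 + q)²)
Z(J) = (75 + J)*(95 + J) (Z(J) = (75 + J)*(J + 95) = (75 + J)*(95 + J))
4125/Z(r(3)) + 6936/(-23402) = 4125/(7125 + (-4 + (-3 + 3)²)² + 170*(-4 + (-3 + 3)²)) + 6936/(-23402) = 4125/(7125 + (-4 + 0²)² + 170*(-4 + 0²)) + 6936*(-1/23402) = 4125/(7125 + (-4 + 0)² + 170*(-4 + 0)) - 3468/11701 = 4125/(7125 + (-4)² + 170*(-4)) - 3468/11701 = 4125/(7125 + 16 - 680) - 3468/11701 = 4125/6461 - 3468/11701 = 25859877/75600161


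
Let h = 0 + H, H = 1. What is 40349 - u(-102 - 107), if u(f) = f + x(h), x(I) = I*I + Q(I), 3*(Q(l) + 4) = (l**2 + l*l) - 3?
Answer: 121684/3 ≈ 40561.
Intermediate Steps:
Q(l) = -5 + 2*l**2/3 (Q(l) = -4 + ((l**2 + l*l) - 3)/3 = -4 + ((l**2 + l**2) - 3)/3 = -4 + (2*l**2 - 3)/3 = -4 + (-3 + 2*l**2)/3 = -4 + (-1 + 2*l**2/3) = -5 + 2*l**2/3)
h = 1 (h = 0 + 1 = 1)
x(I) = -5 + 5*I**2/3 (x(I) = I*I + (-5 + 2*I**2/3) = I**2 + (-5 + 2*I**2/3) = -5 + 5*I**2/3)
u(f) = -10/3 + f (u(f) = f + (-5 + (5/3)*1**2) = f + (-5 + (5/3)*1) = f + (-5 + 5/3) = f - 10/3 = -10/3 + f)
40349 - u(-102 - 107) = 40349 - (-10/3 + (-102 - 107)) = 40349 - (-10/3 - 209) = 40349 - 1*(-637/3) = 40349 + 637/3 = 121684/3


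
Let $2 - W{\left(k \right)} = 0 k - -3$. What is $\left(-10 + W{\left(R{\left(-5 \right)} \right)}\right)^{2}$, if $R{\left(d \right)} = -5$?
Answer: $121$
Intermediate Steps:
$W{\left(k \right)} = -1$ ($W{\left(k \right)} = 2 - \left(0 k - -3\right) = 2 - \left(0 + 3\right) = 2 - 3 = -1$)
$\left(-10 + W{\left(R{\left(-5 \right)} \right)}\right)^{2} = \left(-10 - 1\right)^{2} = \left(-11\right)^{2} = 121$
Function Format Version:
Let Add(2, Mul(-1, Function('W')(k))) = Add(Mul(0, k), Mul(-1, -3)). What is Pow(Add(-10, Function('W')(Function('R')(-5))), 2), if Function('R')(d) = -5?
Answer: 121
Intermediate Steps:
Function('W')(k) = -1 (Function('W')(k) = Add(2, Mul(-1, Add(Mul(0, k), Mul(-1, -3)))) = Add(2, Mul(-1, Add(0, 3))) = Add(2, Mul(-1, 3)) = Add(2, -3) = -1)
Pow(Add(-10, Function('W')(Function('R')(-5))), 2) = Pow(Add(-10, -1), 2) = Pow(-11, 2) = 121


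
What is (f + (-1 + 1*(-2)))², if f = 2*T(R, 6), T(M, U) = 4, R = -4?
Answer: 25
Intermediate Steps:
f = 8 (f = 2*4 = 8)
(f + (-1 + 1*(-2)))² = (8 + (-1 + 1*(-2)))² = (8 + (-1 - 2))² = (8 - 3)² = 5² = 25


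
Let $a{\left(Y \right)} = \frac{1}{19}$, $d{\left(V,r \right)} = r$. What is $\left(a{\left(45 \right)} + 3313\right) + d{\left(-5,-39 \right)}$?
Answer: $\frac{62207}{19} \approx 3274.1$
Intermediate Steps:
$a{\left(Y \right)} = \frac{1}{19}$
$\left(a{\left(45 \right)} + 3313\right) + d{\left(-5,-39 \right)} = \left(\frac{1}{19} + 3313\right) - 39 = \frac{62948}{19} - 39 = \frac{62207}{19}$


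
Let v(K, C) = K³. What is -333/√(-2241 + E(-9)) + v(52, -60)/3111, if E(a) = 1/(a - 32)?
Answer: 140608/3111 + 333*I*√3767162/91882 ≈ 45.197 + 7.0343*I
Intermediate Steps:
E(a) = 1/(-32 + a)
-333/√(-2241 + E(-9)) + v(52, -60)/3111 = -333/√(-2241 + 1/(-32 - 9)) + 52³/3111 = -333/√(-2241 + 1/(-41)) + 140608*(1/3111) = -333/√(-2241 - 1/41) + 140608/3111 = -333*(-I*√3767162/91882) + 140608/3111 = -(-333)*I*√3767162/91882 + 140608/3111 = 333*I*√3767162/91882 + 140608/3111 = 140608/3111 + 333*I*√3767162/91882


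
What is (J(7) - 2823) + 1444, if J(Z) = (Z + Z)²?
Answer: -1183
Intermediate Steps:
J(Z) = 4*Z² (J(Z) = (2*Z)² = 4*Z²)
(J(7) - 2823) + 1444 = (4*7² - 2823) + 1444 = (4*49 - 2823) + 1444 = (196 - 2823) + 1444 = -2627 + 1444 = -1183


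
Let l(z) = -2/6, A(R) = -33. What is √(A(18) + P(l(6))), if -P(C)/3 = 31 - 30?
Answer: 6*I ≈ 6.0*I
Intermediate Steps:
l(z) = -⅓ (l(z) = -2*⅙ = -⅓)
P(C) = -3 (P(C) = -3*(31 - 30) = -3*1 = -3)
√(A(18) + P(l(6))) = √(-33 - 3) = √(-36) = 6*I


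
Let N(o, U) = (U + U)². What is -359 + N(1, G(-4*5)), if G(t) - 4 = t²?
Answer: 652505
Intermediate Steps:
G(t) = 4 + t²
N(o, U) = 4*U² (N(o, U) = (2*U)² = 4*U²)
-359 + N(1, G(-4*5)) = -359 + 4*(4 + (-4*5)²)² = -359 + 4*(4 + (-20)²)² = -359 + 4*(4 + 400)² = -359 + 4*404² = -359 + 4*163216 = -359 + 652864 = 652505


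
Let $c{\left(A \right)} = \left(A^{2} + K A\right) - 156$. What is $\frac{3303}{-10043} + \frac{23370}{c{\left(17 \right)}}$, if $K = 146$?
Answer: $\frac{45213513}{5252489} \approx 8.608$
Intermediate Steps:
$c{\left(A \right)} = -156 + A^{2} + 146 A$ ($c{\left(A \right)} = \left(A^{2} + 146 A\right) - 156 = -156 + A^{2} + 146 A$)
$\frac{3303}{-10043} + \frac{23370}{c{\left(17 \right)}} = \frac{3303}{-10043} + \frac{23370}{-156 + 17^{2} + 146 \cdot 17} = 3303 \left(- \frac{1}{10043}\right) + \frac{23370}{-156 + 289 + 2482} = - \frac{3303}{10043} + \frac{23370}{2615} = - \frac{3303}{10043} + 23370 \cdot \frac{1}{2615} = - \frac{3303}{10043} + \frac{4674}{523} = \frac{45213513}{5252489}$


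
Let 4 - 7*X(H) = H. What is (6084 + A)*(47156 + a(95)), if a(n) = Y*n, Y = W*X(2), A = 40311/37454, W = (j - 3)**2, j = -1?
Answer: 37962131515002/131089 ≈ 2.8959e+8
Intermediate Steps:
W = 16 (W = (-1 - 3)**2 = (-4)**2 = 16)
X(H) = 4/7 - H/7
A = 40311/37454 (A = 40311*(1/37454) = 40311/37454 ≈ 1.0763)
Y = 32/7 (Y = 16*(4/7 - 1/7*2) = 16*(4/7 - 2/7) = 16*(2/7) = 32/7 ≈ 4.5714)
a(n) = 32*n/7
(6084 + A)*(47156 + a(95)) = (6084 + 40311/37454)*(47156 + (32/7)*95) = 227910447*(47156 + 3040/7)/37454 = (227910447/37454)*(333132/7) = 37962131515002/131089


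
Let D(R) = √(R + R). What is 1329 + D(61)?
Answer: 1329 + √122 ≈ 1340.0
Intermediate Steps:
D(R) = √2*√R (D(R) = √(2*R) = √2*√R)
1329 + D(61) = 1329 + √2*√61 = 1329 + √122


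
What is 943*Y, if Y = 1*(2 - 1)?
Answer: 943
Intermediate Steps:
Y = 1 (Y = 1*1 = 1)
943*Y = 943*1 = 943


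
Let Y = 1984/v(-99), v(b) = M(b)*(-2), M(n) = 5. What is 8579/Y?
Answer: -42895/992 ≈ -43.241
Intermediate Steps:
v(b) = -10 (v(b) = 5*(-2) = -10)
Y = -992/5 (Y = 1984/(-10) = 1984*(-1/10) = -992/5 ≈ -198.40)
8579/Y = 8579/(-992/5) = 8579*(-5/992) = -42895/992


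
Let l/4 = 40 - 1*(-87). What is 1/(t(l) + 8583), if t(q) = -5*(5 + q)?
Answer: 1/6018 ≈ 0.00016617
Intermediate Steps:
l = 508 (l = 4*(40 - 1*(-87)) = 4*(40 + 87) = 4*127 = 508)
t(q) = -25 - 5*q
1/(t(l) + 8583) = 1/((-25 - 5*508) + 8583) = 1/((-25 - 2540) + 8583) = 1/(-2565 + 8583) = 1/6018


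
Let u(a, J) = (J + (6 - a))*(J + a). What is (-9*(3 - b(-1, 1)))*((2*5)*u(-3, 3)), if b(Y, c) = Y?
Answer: 0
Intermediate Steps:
u(a, J) = (J + a)*(6 + J - a) (u(a, J) = (6 + J - a)*(J + a) = (J + a)*(6 + J - a))
(-9*(3 - b(-1, 1)))*((2*5)*u(-3, 3)) = (-9*(3 - 1*(-1)))*((2*5)*(3² - 1*(-3)² + 6*3 + 6*(-3))) = (-9*(3 + 1))*(10*(9 - 1*9 + 18 - 18)) = (-9*4)*(10*(9 - 9 + 18 - 18)) = -360*0 = -36*0 = 0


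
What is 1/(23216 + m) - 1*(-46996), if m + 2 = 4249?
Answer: 1290651149/27463 ≈ 46996.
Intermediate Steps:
m = 4247 (m = -2 + 4249 = 4247)
1/(23216 + m) - 1*(-46996) = 1/(23216 + 4247) - 1*(-46996) = 1/27463 + 46996 = 1290651149/27463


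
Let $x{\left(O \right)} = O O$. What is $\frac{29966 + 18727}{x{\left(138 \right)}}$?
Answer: $\frac{16231}{6348} \approx 2.5569$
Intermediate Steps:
$x{\left(O \right)} = O^{2}$
$\frac{29966 + 18727}{x{\left(138 \right)}} = \frac{29966 + 18727}{138^{2}} = \frac{48693}{19044} = 48693 \cdot \frac{1}{19044} = \frac{16231}{6348}$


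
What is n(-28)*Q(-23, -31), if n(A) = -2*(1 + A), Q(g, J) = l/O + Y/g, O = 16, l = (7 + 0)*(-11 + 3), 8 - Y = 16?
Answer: -3915/23 ≈ -170.22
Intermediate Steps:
Y = -8 (Y = 8 - 1*16 = 8 - 16 = -8)
l = -56 (l = 7*(-8) = -56)
Q(g, J) = -7/2 - 8/g (Q(g, J) = -56/16 - 8/g = -56*1/16 - 8/g = -7/2 - 8/g)
n(A) = -2 - 2*A
n(-28)*Q(-23, -31) = (-2 - 2*(-28))*(-7/2 - 8/(-23)) = (-2 + 56)*(-7/2 - 8*(-1/23)) = 54*(-7/2 + 8/23) = 54*(-145/46) = -3915/23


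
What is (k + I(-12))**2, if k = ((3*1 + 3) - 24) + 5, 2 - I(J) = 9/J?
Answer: 1681/16 ≈ 105.06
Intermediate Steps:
I(J) = 2 - 9/J
k = -13 (k = ((3 + 3) - 24) + 5 = (6 - 24) + 5 = -18 + 5 = -13)
(k + I(-12))**2 = (-13 + (2 - 9/(-12)))**2 = (-13 + (2 - 9*(-1/12)))**2 = (-13 + (2 + 3/4))**2 = (-13 + 11/4)**2 = (-41/4)**2 = 1681/16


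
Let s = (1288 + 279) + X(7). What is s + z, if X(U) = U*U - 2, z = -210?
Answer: 1404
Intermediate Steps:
X(U) = -2 + U² (X(U) = U² - 2 = -2 + U²)
s = 1614 (s = (1288 + 279) + (-2 + 7²) = 1567 + (-2 + 49) = 1567 + 47 = 1614)
s + z = 1614 - 210 = 1404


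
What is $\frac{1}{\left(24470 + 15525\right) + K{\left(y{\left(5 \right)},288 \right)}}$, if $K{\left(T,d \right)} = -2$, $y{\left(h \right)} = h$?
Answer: $\frac{1}{39993} \approx 2.5004 \cdot 10^{-5}$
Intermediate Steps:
$\frac{1}{\left(24470 + 15525\right) + K{\left(y{\left(5 \right)},288 \right)}} = \frac{1}{\left(24470 + 15525\right) - 2} = \frac{1}{39995 - 2} = \frac{1}{39993}$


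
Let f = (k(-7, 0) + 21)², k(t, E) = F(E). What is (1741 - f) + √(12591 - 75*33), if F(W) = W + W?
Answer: 1300 + 6*√281 ≈ 1400.6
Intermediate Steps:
F(W) = 2*W
k(t, E) = 2*E
f = 441 (f = (2*0 + 21)² = (0 + 21)² = 21² = 441)
(1741 - f) + √(12591 - 75*33) = (1741 - 1*441) + √(12591 - 75*33) = (1741 - 441) + √(12591 - 1*2475) = 1300 + √(12591 - 2475) = 1300 + √10116 = 1300 + 6*√281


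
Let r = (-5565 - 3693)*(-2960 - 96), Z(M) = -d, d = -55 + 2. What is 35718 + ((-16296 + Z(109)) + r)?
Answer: 28311923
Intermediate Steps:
d = -53
Z(M) = 53 (Z(M) = -1*(-53) = 53)
r = 28292448 (r = -9258*(-3056) = 28292448)
35718 + ((-16296 + Z(109)) + r) = 35718 + ((-16296 + 53) + 28292448) = 35718 + (-16243 + 28292448) = 35718 + 28276205 = 28311923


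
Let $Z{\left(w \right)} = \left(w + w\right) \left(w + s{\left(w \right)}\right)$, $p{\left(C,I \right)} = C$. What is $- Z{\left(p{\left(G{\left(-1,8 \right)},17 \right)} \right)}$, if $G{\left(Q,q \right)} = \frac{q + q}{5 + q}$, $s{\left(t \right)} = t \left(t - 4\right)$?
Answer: $\frac{11776}{2197} \approx 5.36$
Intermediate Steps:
$s{\left(t \right)} = t \left(-4 + t\right)$
$G{\left(Q,q \right)} = \frac{2 q}{5 + q}$
$Z{\left(w \right)} = 2 w \left(w + w \left(-4 + w\right)\right)$ ($Z{\left(w \right)} = \left(w + w\right) \left(w + w \left(-4 + w\right)\right) = 2 w \left(w + w \left(-4 + w\right)\right)$)
$- Z{\left(p{\left(G{\left(-1,8 \right)},17 \right)} \right)} = - 2 \left(2 \cdot 8 \frac{1}{5 + 8}\right)^{2} \left(-3 + 2 \cdot 8 \frac{1}{5 + 8}\right) = - 2 \left(2 \cdot 8 \cdot \frac{1}{13}\right)^{2} \left(-3 + 2 \cdot 8 \cdot \frac{1}{13}\right) = - 2 \left(\frac{16}{13}\right)^{2} \left(-3 + \frac{16}{13}\right) = - \frac{2 \cdot 256 \left(-23\right)}{169 \cdot 13} = \left(-1\right) \left(- \frac{11776}{2197}\right) = \frac{11776}{2197}$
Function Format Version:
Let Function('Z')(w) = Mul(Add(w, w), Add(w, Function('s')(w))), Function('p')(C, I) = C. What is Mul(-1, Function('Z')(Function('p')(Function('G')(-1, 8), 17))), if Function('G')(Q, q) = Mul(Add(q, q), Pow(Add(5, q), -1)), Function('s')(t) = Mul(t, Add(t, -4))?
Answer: Rational(11776, 2197) ≈ 5.3600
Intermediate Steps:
Function('s')(t) = Mul(t, Add(-4, t))
Function('G')(Q, q) = Mul(2, q, Pow(Add(5, q), -1)) (Function('G')(Q, q) = Mul(Mul(2, q), Pow(Add(5, q), -1)) = Mul(2, q, Pow(Add(5, q), -1)))
Function('Z')(w) = Mul(2, w, Add(w, Mul(w, Add(-4, w)))) (Function('Z')(w) = Mul(Add(w, w), Add(w, Mul(w, Add(-4, w)))) = Mul(Mul(2, w), Add(w, Mul(w, Add(-4, w)))) = Mul(2, w, Add(w, Mul(w, Add(-4, w)))))
Mul(-1, Function('Z')(Function('p')(Function('G')(-1, 8), 17))) = Mul(-1, Mul(2, Pow(Mul(2, 8, Pow(Add(5, 8), -1)), 2), Add(-3, Mul(2, 8, Pow(Add(5, 8), -1))))) = Mul(-1, Mul(2, Pow(Mul(2, 8, Pow(13, -1)), 2), Add(-3, Mul(2, 8, Pow(13, -1))))) = Mul(-1, Mul(2, Pow(Mul(2, 8, Rational(1, 13)), 2), Add(-3, Mul(2, 8, Rational(1, 13))))) = Mul(-1, Mul(2, Pow(Rational(16, 13), 2), Add(-3, Rational(16, 13)))) = Mul(-1, Mul(2, Rational(256, 169), Rational(-23, 13))) = Mul(-1, Rational(-11776, 2197)) = Rational(11776, 2197)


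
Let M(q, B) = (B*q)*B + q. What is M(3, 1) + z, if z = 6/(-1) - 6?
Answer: -6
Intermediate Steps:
M(q, B) = q + q*B² (M(q, B) = q*B² + q = q + q*B²)
z = -12 (z = -1*6 - 6 = -6 - 6 = -12)
M(3, 1) + z = 3*(1 + 1²) - 12 = 3*(1 + 1) - 12 = 3*2 - 12 = 6 - 12 = -6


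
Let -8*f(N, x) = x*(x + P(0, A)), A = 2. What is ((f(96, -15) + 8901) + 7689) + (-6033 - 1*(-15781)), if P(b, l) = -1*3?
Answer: 105217/4 ≈ 26304.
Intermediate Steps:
P(b, l) = -3
f(N, x) = -x*(-3 + x)/8 (f(N, x) = -x*(x - 3)/8 = -x*(-3 + x)/8)
((f(96, -15) + 8901) + 7689) + (-6033 - 1*(-15781)) = (((⅛)*(-15)*(3 - 1*(-15)) + 8901) + 7689) + (-6033 - 1*(-15781)) = (((⅛)*(-15)*(3 + 15) + 8901) + 7689) + (-6033 + 15781) = (((⅛)*(-15)*18 + 8901) + 7689) + 9748 = ((-135/4 + 8901) + 7689) + 9748 = (35469/4 + 7689) + 9748 = 66225/4 + 9748 = 105217/4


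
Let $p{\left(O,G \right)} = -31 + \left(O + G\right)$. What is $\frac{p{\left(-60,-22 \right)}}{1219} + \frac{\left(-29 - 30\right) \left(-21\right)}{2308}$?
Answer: $\frac{1249537}{2813452} \approx 0.44413$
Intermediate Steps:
$p{\left(O,G \right)} = -31 + G + O$ ($p{\left(O,G \right)} = -31 + \left(G + O\right) = -31 + G + O$)
$\frac{p{\left(-60,-22 \right)}}{1219} + \frac{\left(-29 - 30\right) \left(-21\right)}{2308} = \frac{-31 - 22 - 60}{1219} + \frac{\left(-29 - 30\right) \left(-21\right)}{2308} = \left(-113\right) \frac{1}{1219} + \left(-59\right) \left(-21\right) \frac{1}{2308} = - \frac{113}{1219} + 1239 \cdot \frac{1}{2308} = - \frac{113}{1219} + \frac{1239}{2308} = \frac{1249537}{2813452}$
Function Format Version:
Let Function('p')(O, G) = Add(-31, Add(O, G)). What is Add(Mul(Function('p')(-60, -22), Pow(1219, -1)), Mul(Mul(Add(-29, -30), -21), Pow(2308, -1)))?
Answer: Rational(1249537, 2813452) ≈ 0.44413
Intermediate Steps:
Function('p')(O, G) = Add(-31, G, O) (Function('p')(O, G) = Add(-31, Add(G, O)) = Add(-31, G, O))
Add(Mul(Function('p')(-60, -22), Pow(1219, -1)), Mul(Mul(Add(-29, -30), -21), Pow(2308, -1))) = Add(Mul(Add(-31, -22, -60), Pow(1219, -1)), Mul(Mul(Add(-29, -30), -21), Pow(2308, -1))) = Add(Mul(-113, Rational(1, 1219)), Mul(Mul(-59, -21), Rational(1, 2308))) = Add(Rational(-113, 1219), Mul(1239, Rational(1, 2308))) = Add(Rational(-113, 1219), Rational(1239, 2308)) = Rational(1249537, 2813452)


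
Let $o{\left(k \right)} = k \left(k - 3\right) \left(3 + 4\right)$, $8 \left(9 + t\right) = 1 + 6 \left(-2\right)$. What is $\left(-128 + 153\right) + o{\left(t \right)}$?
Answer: $\frac{63767}{64} \approx 996.36$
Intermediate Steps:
$t = - \frac{83}{8}$ ($t = -9 + \frac{1 + 6 \left(-2\right)}{8} = -9 + \frac{1 - 12}{8} = -9 + \frac{1}{8} \left(-11\right) = -9 - \frac{11}{8} = - \frac{83}{8} \approx -10.375$)
$o{\left(k \right)} = k \left(-21 + 7 k\right)$ ($o{\left(k \right)} = k \left(-3 + k\right) 7 = k \left(-21 + 7 k\right)$)
$\left(-128 + 153\right) + o{\left(t \right)} = \left(-128 + 153\right) + 7 \left(- \frac{83}{8}\right) \left(-3 - \frac{83}{8}\right) = 25 + 7 \left(- \frac{83}{8}\right) \left(- \frac{107}{8}\right) = 25 + \frac{62167}{64} = \frac{63767}{64}$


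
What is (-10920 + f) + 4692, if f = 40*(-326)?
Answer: -19268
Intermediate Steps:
f = -13040
(-10920 + f) + 4692 = (-10920 - 13040) + 4692 = -23960 + 4692 = -19268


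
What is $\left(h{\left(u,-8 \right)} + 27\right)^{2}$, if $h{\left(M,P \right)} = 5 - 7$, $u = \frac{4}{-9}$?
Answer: $625$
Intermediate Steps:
$u = - \frac{4}{9}$ ($u = 4 \left(- \frac{1}{9}\right) = - \frac{4}{9} \approx -0.44444$)
$h{\left(M,P \right)} = -2$ ($h{\left(M,P \right)} = 5 - 7 = -2$)
$\left(h{\left(u,-8 \right)} + 27\right)^{2} = \left(-2 + 27\right)^{2} = 25^{2} = 625$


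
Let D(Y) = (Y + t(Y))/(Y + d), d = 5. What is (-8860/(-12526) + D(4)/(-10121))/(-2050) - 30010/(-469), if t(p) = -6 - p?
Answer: 5849444302222798/91416333635025 ≈ 63.987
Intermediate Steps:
D(Y) = -6/(5 + Y) (D(Y) = (Y + (-6 - Y))/(Y + 5) = -6/(5 + Y))
(-8860/(-12526) + D(4)/(-10121))/(-2050) - 30010/(-469) = (-8860/(-12526) - 6/(5 + 4)/(-10121))/(-2050) - 30010/(-469) = (-8860*(-1/12526) - 6/9*(-1/10121))*(-1/2050) - 30010*(-1/469) = (4430/6263 - 6*⅑*(-1/10121))*(-1/2050) + 30010/469 = (4430/6263 - ⅔*(-1/10121))*(-1/2050) + 30010/469 = (4430/6263 + 2/30363)*(-1/2050) + 30010/469 = (134520616/190163469)*(-1/2050) + 30010/469 = -67260308/194917555725 + 30010/469 = 5849444302222798/91416333635025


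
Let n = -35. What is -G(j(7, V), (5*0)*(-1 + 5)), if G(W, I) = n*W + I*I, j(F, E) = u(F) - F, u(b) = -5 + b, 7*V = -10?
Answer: -175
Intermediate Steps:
V = -10/7 (V = (⅐)*(-10) = -10/7 ≈ -1.4286)
j(F, E) = -5 (j(F, E) = (-5 + F) - F = -5)
G(W, I) = I² - 35*W (G(W, I) = -35*W + I*I = -35*W + I² = I² - 35*W)
-G(j(7, V), (5*0)*(-1 + 5)) = -(((5*0)*(-1 + 5))² - 35*(-5)) = -((0*4)² + 175) = -(0² + 175) = -(0 + 175) = -1*175 = -175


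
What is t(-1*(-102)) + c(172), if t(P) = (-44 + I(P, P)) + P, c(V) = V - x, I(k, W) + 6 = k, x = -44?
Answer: 370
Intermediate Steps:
I(k, W) = -6 + k
c(V) = 44 + V (c(V) = V - 1*(-44) = V + 44 = 44 + V)
t(P) = -50 + 2*P (t(P) = (-44 + (-6 + P)) + P = (-50 + P) + P = -50 + 2*P)
t(-1*(-102)) + c(172) = (-50 + 2*(-1*(-102))) + (44 + 172) = (-50 + 2*102) + 216 = (-50 + 204) + 216 = 154 + 216 = 370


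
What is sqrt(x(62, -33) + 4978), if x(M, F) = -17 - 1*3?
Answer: sqrt(4958) ≈ 70.413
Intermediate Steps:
x(M, F) = -20 (x(M, F) = -17 - 3 = -20)
sqrt(x(62, -33) + 4978) = sqrt(-20 + 4978) = sqrt(4958)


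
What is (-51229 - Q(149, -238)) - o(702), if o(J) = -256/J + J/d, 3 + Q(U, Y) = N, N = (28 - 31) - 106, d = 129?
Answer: -771585511/15093 ≈ -51122.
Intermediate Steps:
N = -109 (N = -3 - 106 = -109)
Q(U, Y) = -112 (Q(U, Y) = -3 - 109 = -112)
o(J) = -256/J + J/129
(-51229 - Q(149, -238)) - o(702) = (-51229 - 1*(-112)) - (-256/702 + (1/129)*702) = (-51229 + 112) - (-256*1/702 + 234/43) = -51117 - (-128/351 + 234/43) = -51117 - 1*76630/15093 = -51117 - 76630/15093 = -771585511/15093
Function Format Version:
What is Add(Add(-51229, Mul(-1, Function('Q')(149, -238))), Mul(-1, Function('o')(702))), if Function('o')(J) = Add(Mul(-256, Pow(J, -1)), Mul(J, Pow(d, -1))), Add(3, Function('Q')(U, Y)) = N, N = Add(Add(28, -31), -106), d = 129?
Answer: Rational(-771585511, 15093) ≈ -51122.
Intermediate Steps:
N = -109 (N = Add(-3, -106) = -109)
Function('Q')(U, Y) = -112 (Function('Q')(U, Y) = Add(-3, -109) = -112)
Function('o')(J) = Add(Mul(-256, Pow(J, -1)), Mul(Rational(1, 129), J)) (Function('o')(J) = Add(Mul(-256, Pow(J, -1)), Mul(J, Pow(129, -1))) = Add(Mul(-256, Pow(J, -1)), Mul(J, Rational(1, 129))) = Add(Mul(-256, Pow(J, -1)), Mul(Rational(1, 129), J)))
Add(Add(-51229, Mul(-1, Function('Q')(149, -238))), Mul(-1, Function('o')(702))) = Add(Add(-51229, Mul(-1, -112)), Mul(-1, Add(Mul(-256, Pow(702, -1)), Mul(Rational(1, 129), 702)))) = Add(Add(-51229, 112), Mul(-1, Add(Mul(-256, Rational(1, 702)), Rational(234, 43)))) = Add(-51117, Mul(-1, Add(Rational(-128, 351), Rational(234, 43)))) = Add(-51117, Mul(-1, Rational(76630, 15093))) = Add(-51117, Rational(-76630, 15093)) = Rational(-771585511, 15093)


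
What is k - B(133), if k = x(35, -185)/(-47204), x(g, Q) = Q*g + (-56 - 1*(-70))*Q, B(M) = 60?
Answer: -2823175/47204 ≈ -59.808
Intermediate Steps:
x(g, Q) = 14*Q + Q*g (x(g, Q) = Q*g + (-56 + 70)*Q = Q*g + 14*Q = 14*Q + Q*g)
k = 9065/47204 (k = -185*(14 + 35)/(-47204) = -185*49*(-1/47204) = -9065*(-1/47204) = 9065/47204 ≈ 0.19204)
k - B(133) = 9065/47204 - 1*60 = 9065/47204 - 60 = -2823175/47204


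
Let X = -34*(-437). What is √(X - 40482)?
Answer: 2*I*√6406 ≈ 160.07*I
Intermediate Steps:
X = 14858
√(X - 40482) = √(14858 - 40482) = √(-25624) = 2*I*√6406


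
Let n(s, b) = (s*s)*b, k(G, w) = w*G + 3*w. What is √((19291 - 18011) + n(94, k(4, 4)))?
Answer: 12*√1727 ≈ 498.69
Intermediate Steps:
k(G, w) = 3*w + G*w (k(G, w) = G*w + 3*w = 3*w + G*w)
n(s, b) = b*s² (n(s, b) = s²*b = b*s²)
√((19291 - 18011) + n(94, k(4, 4))) = √((19291 - 18011) + (4*(3 + 4))*94²) = √(1280 + (4*7)*8836) = √(1280 + 28*8836) = √(1280 + 247408) = √248688 = 12*√1727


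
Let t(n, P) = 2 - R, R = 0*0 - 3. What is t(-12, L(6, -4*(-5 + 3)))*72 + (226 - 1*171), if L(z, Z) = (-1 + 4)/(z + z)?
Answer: 415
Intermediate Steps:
R = -3 (R = 0 - 3 = -3)
L(z, Z) = 3/(2*z) (L(z, Z) = 3/((2*z)) = 3*(1/(2*z)) = 3/(2*z))
t(n, P) = 5 (t(n, P) = 2 - 1*(-3) = 2 + 3 = 5)
t(-12, L(6, -4*(-5 + 3)))*72 + (226 - 1*171) = 5*72 + (226 - 1*171) = 360 + (226 - 171) = 360 + 55 = 415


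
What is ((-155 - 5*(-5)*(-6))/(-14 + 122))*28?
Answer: -2135/27 ≈ -79.074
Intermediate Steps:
((-155 - 5*(-5)*(-6))/(-14 + 122))*28 = ((-155 + 25*(-6))/108)*28 = ((-155 - 150)*(1/108))*28 = -305*1/108*28 = -305/108*28 = -2135/27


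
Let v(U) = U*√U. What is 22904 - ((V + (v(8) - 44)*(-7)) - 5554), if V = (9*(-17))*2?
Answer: 28456 + 112*√2 ≈ 28614.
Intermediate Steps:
V = -306 (V = -153*2 = -306)
v(U) = U^(3/2)
22904 - ((V + (v(8) - 44)*(-7)) - 5554) = 22904 - ((-306 + (8^(3/2) - 44)*(-7)) - 5554) = 22904 - ((-306 + (16*√2 - 44)*(-7)) - 5554) = 22904 - ((-306 + (-44 + 16*√2)*(-7)) - 5554) = 22904 - ((-306 + (308 - 112*√2)) - 5554) = 22904 - ((2 - 112*√2) - 5554) = 22904 - (-5552 - 112*√2) = 22904 + (5552 + 112*√2) = 28456 + 112*√2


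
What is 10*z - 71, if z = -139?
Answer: -1461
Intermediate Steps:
10*z - 71 = 10*(-139) - 71 = -1390 - 71 = -1461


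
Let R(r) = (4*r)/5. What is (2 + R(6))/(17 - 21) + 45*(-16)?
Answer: -7217/10 ≈ -721.70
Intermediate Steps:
R(r) = 4*r/5 (R(r) = (4*r)*(⅕) = 4*r/5)
(2 + R(6))/(17 - 21) + 45*(-16) = (2 + (⅘)*6)/(17 - 21) + 45*(-16) = (2 + 24/5)/(-4) - 720 = (34/5)*(-¼) - 720 = -17/10 - 720 = -7217/10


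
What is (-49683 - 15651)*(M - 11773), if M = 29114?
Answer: -1132956894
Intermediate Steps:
(-49683 - 15651)*(M - 11773) = (-49683 - 15651)*(29114 - 11773) = -65334*17341 = -1132956894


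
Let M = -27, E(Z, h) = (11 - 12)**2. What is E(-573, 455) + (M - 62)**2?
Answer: 7922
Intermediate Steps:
E(Z, h) = 1 (E(Z, h) = (-1)**2 = 1)
E(-573, 455) + (M - 62)**2 = 1 + (-27 - 62)**2 = 1 + (-89)**2 = 1 + 7921 = 7922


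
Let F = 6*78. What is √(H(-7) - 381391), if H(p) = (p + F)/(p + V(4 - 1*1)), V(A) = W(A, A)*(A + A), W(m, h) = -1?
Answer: 4*I*√4028817/13 ≈ 617.6*I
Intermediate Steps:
V(A) = -2*A (V(A) = -(A + A) = -2*A)
F = 468
H(p) = (468 + p)/(-6 + p) (H(p) = (p + 468)/(p - 2*(4 - 1*1)) = (468 + p)/(p - 2*(4 - 1)) = (468 + p)/(p - 2*3) = (468 + p)/(p - 6) = (468 + p)/(-6 + p))
√(H(-7) - 381391) = √((468 - 7)/(-6 - 7) - 381391) = √(461/(-13) - 381391) = √(-1/13*461 - 381391) = √(-461/13 - 381391) = √(-4958544/13) = 4*I*√4028817/13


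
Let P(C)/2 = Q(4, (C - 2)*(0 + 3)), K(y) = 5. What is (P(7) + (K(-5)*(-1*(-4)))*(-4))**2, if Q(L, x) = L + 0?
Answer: 5184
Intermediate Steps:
Q(L, x) = L
P(C) = 8 (P(C) = 2*4 = 8)
(P(7) + (K(-5)*(-1*(-4)))*(-4))**2 = (8 + (5*(-1*(-4)))*(-4))**2 = (8 + (5*4)*(-4))**2 = (8 + 20*(-4))**2 = (8 - 80)**2 = (-72)**2 = 5184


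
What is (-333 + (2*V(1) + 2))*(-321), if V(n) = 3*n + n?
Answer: 103683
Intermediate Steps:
V(n) = 4*n
(-333 + (2*V(1) + 2))*(-321) = (-333 + (2*(4*1) + 2))*(-321) = (-333 + (2*4 + 2))*(-321) = (-333 + (8 + 2))*(-321) = (-333 + 10)*(-321) = -323*(-321) = 103683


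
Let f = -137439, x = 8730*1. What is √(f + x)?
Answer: 9*I*√1589 ≈ 358.76*I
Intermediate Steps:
x = 8730
√(f + x) = √(-137439 + 8730) = √(-128709) = 9*I*√1589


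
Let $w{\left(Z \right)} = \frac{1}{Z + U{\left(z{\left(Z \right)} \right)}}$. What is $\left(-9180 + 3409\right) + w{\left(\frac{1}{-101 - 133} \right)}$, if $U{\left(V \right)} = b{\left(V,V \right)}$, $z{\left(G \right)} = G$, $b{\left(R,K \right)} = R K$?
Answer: $- \frac{1399399}{233} \approx -6006.0$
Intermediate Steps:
$b{\left(R,K \right)} = K R$
$U{\left(V \right)} = V^{2}$ ($U{\left(V \right)} = V V = V^{2}$)
$w{\left(Z \right)} = \frac{1}{Z + Z^{2}}$
$\left(-9180 + 3409\right) + w{\left(\frac{1}{-101 - 133} \right)} = \left(-9180 + 3409\right) + \frac{1}{\frac{1}{-101 - 133} \left(1 + \frac{1}{-101 - 133}\right)} = -5771 + \frac{1}{\frac{1}{-234} \left(1 + \frac{1}{-234}\right)} = -5771 + \frac{1}{\left(- \frac{1}{234}\right) \left(1 - \frac{1}{234}\right)} = -5771 - \frac{234}{\frac{233}{234}} = -5771 - \frac{54756}{233} = - \frac{1399399}{233}$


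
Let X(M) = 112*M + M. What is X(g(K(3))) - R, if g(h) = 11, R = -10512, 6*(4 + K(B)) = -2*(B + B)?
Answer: 11755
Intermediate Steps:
K(B) = -4 - 2*B/3 (K(B) = -4 + (-2*(B + B))/6 = -4 + (-4*B)/6 = -4 - 2*B/3)
X(M) = 113*M
X(g(K(3))) - R = 113*11 - 1*(-10512) = 1243 + 10512 = 11755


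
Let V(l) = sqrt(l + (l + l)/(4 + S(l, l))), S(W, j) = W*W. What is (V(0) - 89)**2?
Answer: 7921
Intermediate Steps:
S(W, j) = W**2
V(l) = sqrt(l + 2*l/(4 + l**2)) (V(l) = sqrt(l + (l + l)/(4 + l**2)) = sqrt(l + (2*l)/(4 + l**2)) = sqrt(l + 2*l/(4 + l**2)))
(V(0) - 89)**2 = (sqrt(0*(6 + 0**2)/(4 + 0**2)) - 89)**2 = (sqrt(0*(6 + 0)/(4 + 0)) - 89)**2 = (sqrt(0*6/4) - 89)**2 = (sqrt(0*(1/4)*6) - 89)**2 = (sqrt(0) - 89)**2 = (0 - 89)**2 = (-89)**2 = 7921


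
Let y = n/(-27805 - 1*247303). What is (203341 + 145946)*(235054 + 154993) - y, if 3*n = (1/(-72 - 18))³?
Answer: 81969326489634140843999/601661196000 ≈ 1.3624e+11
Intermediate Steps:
n = -1/2187000 (n = (1/(-72 - 18))³/3 = (1/(-90))³/3 = (-1/90)³/3 = (⅓)*(-1/729000) = -1/2187000 ≈ -4.5725e-7)
y = 1/601661196000 (y = -1/(2187000*(-27805 - 1*247303)) = -1/(2187000*(-27805 - 247303)) = -1/2187000/(-275108) = -1/2187000*(-1/275108) = 1/601661196000 ≈ 1.6621e-12)
(203341 + 145946)*(235054 + 154993) - y = (203341 + 145946)*(235054 + 154993) - 1*1/601661196000 = 349287*390047 - 1/601661196000 = 136238346489 - 1/601661196000 = 81969326489634140843999/601661196000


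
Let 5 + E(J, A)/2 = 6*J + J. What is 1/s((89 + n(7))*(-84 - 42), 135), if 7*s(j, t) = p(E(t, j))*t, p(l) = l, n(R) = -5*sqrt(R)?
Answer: 7/253800 ≈ 2.7581e-5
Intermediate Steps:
E(J, A) = -10 + 14*J (E(J, A) = -10 + 2*(6*J + J) = -10 + 2*(7*J) = -10 + 14*J)
s(j, t) = t*(-10 + 14*t)/7 (s(j, t) = ((-10 + 14*t)*t)/7 = (t*(-10 + 14*t))/7 = t*(-10 + 14*t)/7)
1/s((89 + n(7))*(-84 - 42), 135) = 1/((2/7)*135*(-5 + 7*135)) = 1/((2/7)*135*(-5 + 945)) = 1/((2/7)*135*940) = 1/(253800/7) = 7/253800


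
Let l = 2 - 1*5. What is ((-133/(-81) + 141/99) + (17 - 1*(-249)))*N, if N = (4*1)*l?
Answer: -958952/297 ≈ -3228.8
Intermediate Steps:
l = -3 (l = 2 - 5 = -3)
N = -12 (N = (4*1)*(-3) = 4*(-3) = -12)
((-133/(-81) + 141/99) + (17 - 1*(-249)))*N = ((-133/(-81) + 141/99) + (17 - 1*(-249)))*(-12) = ((-133*(-1/81) + 141*(1/99)) + (17 + 249))*(-12) = ((133/81 + 47/33) + 266)*(-12) = (2732/891 + 266)*(-12) = (239738/891)*(-12) = -958952/297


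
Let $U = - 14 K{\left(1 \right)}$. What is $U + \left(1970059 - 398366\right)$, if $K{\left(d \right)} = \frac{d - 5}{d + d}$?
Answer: $1571721$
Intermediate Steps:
$K{\left(d \right)} = \frac{-5 + d}{2 d}$
$U = 28$ ($U = - 14 \frac{-5 + 1}{2 \cdot 1} = - 14 \cdot \frac{1}{2} \cdot 1 \left(-4\right) = \left(-14\right) \left(-2\right) = 28$)
$U + \left(1970059 - 398366\right) = 28 + \left(1970059 - 398366\right) = 28 + 1571693 = 1571721$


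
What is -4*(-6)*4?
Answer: 96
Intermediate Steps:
-4*(-6)*4 = 24*4 = 96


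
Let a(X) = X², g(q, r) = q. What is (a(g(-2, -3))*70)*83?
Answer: 23240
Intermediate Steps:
(a(g(-2, -3))*70)*83 = ((-2)²*70)*83 = (4*70)*83 = 280*83 = 23240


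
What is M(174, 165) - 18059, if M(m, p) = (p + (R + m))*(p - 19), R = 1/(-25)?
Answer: 785729/25 ≈ 31429.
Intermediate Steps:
R = -1/25 ≈ -0.040000
M(m, p) = (-19 + p)*(-1/25 + m + p) (M(m, p) = (p + (-1/25 + m))*(p - 19) = (-1/25 + m + p)*(-19 + p) = (-19 + p)*(-1/25 + m + p))
M(174, 165) - 18059 = (19/25 + 165² - 19*174 - 476/25*165 + 174*165) - 18059 = (19/25 + 27225 - 3306 - 15708/5 + 28710) - 18059 = 1237204/25 - 18059 = 785729/25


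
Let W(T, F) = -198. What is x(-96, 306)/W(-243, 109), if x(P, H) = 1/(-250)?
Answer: 1/49500 ≈ 2.0202e-5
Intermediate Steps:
x(P, H) = -1/250
x(-96, 306)/W(-243, 109) = -1/250/(-198) = -1/250*(-1/198) = 1/49500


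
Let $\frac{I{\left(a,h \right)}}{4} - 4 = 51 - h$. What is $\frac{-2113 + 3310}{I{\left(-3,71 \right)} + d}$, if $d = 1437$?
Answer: $\frac{1197}{1373} \approx 0.87181$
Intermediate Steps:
$I{\left(a,h \right)} = 220 - 4 h$ ($I{\left(a,h \right)} = 16 + 4 \left(51 - h\right) = 16 - \left(-204 + 4 h\right) = 220 - 4 h$)
$\frac{-2113 + 3310}{I{\left(-3,71 \right)} + d} = \frac{-2113 + 3310}{\left(220 - 284\right) + 1437} = \frac{1197}{\left(220 - 284\right) + 1437} = \frac{1197}{-64 + 1437} = \frac{1197}{1373}$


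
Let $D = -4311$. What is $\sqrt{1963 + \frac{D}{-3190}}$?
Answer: $\frac{\sqrt{19989436390}}{3190} \approx 44.321$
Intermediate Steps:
$\sqrt{1963 + \frac{D}{-3190}} = \sqrt{1963 - \frac{4311}{-3190}} = \sqrt{1963 - - \frac{4311}{3190}} = \sqrt{1963 + \frac{4311}{3190}} = \sqrt{\frac{6266281}{3190}} = \frac{\sqrt{19989436390}}{3190}$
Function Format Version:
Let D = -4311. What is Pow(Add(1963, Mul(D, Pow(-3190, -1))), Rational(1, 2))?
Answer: Mul(Rational(1, 3190), Pow(19989436390, Rational(1, 2))) ≈ 44.321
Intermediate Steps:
Pow(Add(1963, Mul(D, Pow(-3190, -1))), Rational(1, 2)) = Pow(Add(1963, Mul(-4311, Pow(-3190, -1))), Rational(1, 2)) = Pow(Add(1963, Mul(-4311, Rational(-1, 3190))), Rational(1, 2)) = Pow(Add(1963, Rational(4311, 3190)), Rational(1, 2)) = Pow(Rational(6266281, 3190), Rational(1, 2)) = Mul(Rational(1, 3190), Pow(19989436390, Rational(1, 2)))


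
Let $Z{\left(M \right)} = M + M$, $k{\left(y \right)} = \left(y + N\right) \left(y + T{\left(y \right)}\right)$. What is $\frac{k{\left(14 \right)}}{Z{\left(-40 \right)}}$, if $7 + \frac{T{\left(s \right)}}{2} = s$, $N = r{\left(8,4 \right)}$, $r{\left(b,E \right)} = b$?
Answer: $- \frac{77}{10} \approx -7.7$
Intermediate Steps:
$N = 8$
$T{\left(s \right)} = -14 + 2 s$
$k{\left(y \right)} = \left(-14 + 3 y\right) \left(8 + y\right)$ ($k{\left(y \right)} = \left(y + 8\right) \left(y + \left(-14 + 2 y\right)\right) = \left(8 + y\right) \left(-14 + 3 y\right) = \left(-14 + 3 y\right) \left(8 + y\right)$)
$Z{\left(M \right)} = 2 M$
$\frac{k{\left(14 \right)}}{Z{\left(-40 \right)}} = \frac{-112 + 3 \cdot 14^{2} + 10 \cdot 14}{2 \left(-40\right)} = \frac{-112 + 3 \cdot 196 + 140}{-80} = \left(-112 + 588 + 140\right) \left(- \frac{1}{80}\right) = 616 \left(- \frac{1}{80}\right) = - \frac{77}{10}$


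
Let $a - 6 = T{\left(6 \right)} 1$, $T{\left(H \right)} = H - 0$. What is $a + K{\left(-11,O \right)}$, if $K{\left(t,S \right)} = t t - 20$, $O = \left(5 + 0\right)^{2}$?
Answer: $113$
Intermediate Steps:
$O = 25$ ($O = 5^{2} = 25$)
$T{\left(H \right)} = H$ ($T{\left(H \right)} = H + 0 = H$)
$K{\left(t,S \right)} = -20 + t^{2}$ ($K{\left(t,S \right)} = t^{2} - 20 = -20 + t^{2}$)
$a = 12$ ($a = 6 + 6 \cdot 1 = 6 + 6 = 12$)
$a + K{\left(-11,O \right)} = 12 - \left(20 - \left(-11\right)^{2}\right) = 12 + \left(-20 + 121\right) = 12 + 101 = 113$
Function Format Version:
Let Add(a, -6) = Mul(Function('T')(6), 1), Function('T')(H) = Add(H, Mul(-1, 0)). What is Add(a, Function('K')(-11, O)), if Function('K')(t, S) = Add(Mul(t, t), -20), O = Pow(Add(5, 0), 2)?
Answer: 113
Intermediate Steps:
O = 25 (O = Pow(5, 2) = 25)
Function('T')(H) = H (Function('T')(H) = Add(H, 0) = H)
Function('K')(t, S) = Add(-20, Pow(t, 2)) (Function('K')(t, S) = Add(Pow(t, 2), -20) = Add(-20, Pow(t, 2)))
a = 12 (a = Add(6, Mul(6, 1)) = Add(6, 6) = 12)
Add(a, Function('K')(-11, O)) = Add(12, Add(-20, Pow(-11, 2))) = Add(12, Add(-20, 121)) = Add(12, 101) = 113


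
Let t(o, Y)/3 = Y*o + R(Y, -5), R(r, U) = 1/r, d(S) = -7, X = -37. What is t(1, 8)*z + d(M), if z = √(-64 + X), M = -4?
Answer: -7 + 195*I*√101/8 ≈ -7.0 + 244.97*I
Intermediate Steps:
z = I*√101 (z = √(-64 - 37) = √(-101) = I*√101 ≈ 10.05*I)
t(o, Y) = 3/Y + 3*Y*o (t(o, Y) = 3*(Y*o + 1/Y) = 3*(1/Y + Y*o) = 3/Y + 3*Y*o)
t(1, 8)*z + d(M) = (3/8 + 3*8*1)*(I*√101) - 7 = (3*(⅛) + 24)*(I*√101) - 7 = (3/8 + 24)*(I*√101) - 7 = 195*(I*√101)/8 - 7 = 195*I*√101/8 - 7 = -7 + 195*I*√101/8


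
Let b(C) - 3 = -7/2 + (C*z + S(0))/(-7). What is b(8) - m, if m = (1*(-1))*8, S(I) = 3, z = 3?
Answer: 51/14 ≈ 3.6429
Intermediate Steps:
b(C) = -13/14 - 3*C/7 (b(C) = 3 + (-7/2 + (C*3 + 3)/(-7)) = 3 + (-7*1/2 + (3*C + 3)*(-1/7)) = 3 + (-7/2 + (3 + 3*C)*(-1/7)) = 3 + (-7/2 + (-3/7 - 3*C/7)) = 3 + (-55/14 - 3*C/7) = -13/14 - 3*C/7)
m = -8 (m = -1*8 = -8)
b(8) - m = (-13/14 - 3/7*8) - 1*(-8) = (-13/14 - 24/7) + 8 = -61/14 + 8 = 51/14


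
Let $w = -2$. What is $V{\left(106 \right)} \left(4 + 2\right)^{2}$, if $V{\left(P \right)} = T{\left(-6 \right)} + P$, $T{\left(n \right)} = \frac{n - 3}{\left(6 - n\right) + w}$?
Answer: $\frac{18918}{5} \approx 3783.6$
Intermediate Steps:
$T{\left(n \right)} = \frac{-3 + n}{4 - n}$ ($T{\left(n \right)} = \frac{n - 3}{\left(6 - n\right) - 2} = \frac{-3 + n}{4 - n}$)
$V{\left(P \right)} = - \frac{9}{10} + P$ ($V{\left(P \right)} = \frac{3 - -6}{-4 - 6} + P = \frac{3 + 6}{-10} + P = \left(- \frac{1}{10}\right) 9 + P = - \frac{9}{10} + P$)
$V{\left(106 \right)} \left(4 + 2\right)^{2} = \left(- \frac{9}{10} + 106\right) \left(4 + 2\right)^{2} = \frac{1051 \cdot 6^{2}}{10} = \frac{1051}{10} \cdot 36 = \frac{18918}{5}$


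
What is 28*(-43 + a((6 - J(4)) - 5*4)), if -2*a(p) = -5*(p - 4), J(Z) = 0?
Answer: -2464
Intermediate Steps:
a(p) = -10 + 5*p/2 (a(p) = -(-5)*(p - 4)/2 = -(-5)*(-4 + p)/2 = -(20 - 5*p)/2 = -10 + 5*p/2)
28*(-43 + a((6 - J(4)) - 5*4)) = 28*(-43 + (-10 + 5*((6 - 1*0) - 5*4)/2)) = 28*(-43 + (-10 + 5*((6 + 0) - 20)/2)) = 28*(-43 + (-10 + 5*(6 - 20)/2)) = 28*(-43 + (-10 + (5/2)*(-14))) = 28*(-43 + (-10 - 35)) = 28*(-43 - 45) = 28*(-88) = -2464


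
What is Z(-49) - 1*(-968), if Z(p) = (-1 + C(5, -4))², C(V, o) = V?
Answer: 984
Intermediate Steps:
Z(p) = 16 (Z(p) = (-1 + 5)² = 4² = 16)
Z(-49) - 1*(-968) = 16 - 1*(-968) = 16 + 968 = 984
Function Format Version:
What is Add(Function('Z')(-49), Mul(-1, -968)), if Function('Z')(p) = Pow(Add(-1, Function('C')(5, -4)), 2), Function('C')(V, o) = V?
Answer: 984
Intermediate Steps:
Function('Z')(p) = 16 (Function('Z')(p) = Pow(Add(-1, 5), 2) = Pow(4, 2) = 16)
Add(Function('Z')(-49), Mul(-1, -968)) = Add(16, Mul(-1, -968)) = Add(16, 968) = 984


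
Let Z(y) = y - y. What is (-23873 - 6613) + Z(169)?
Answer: -30486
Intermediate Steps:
Z(y) = 0
(-23873 - 6613) + Z(169) = (-23873 - 6613) + 0 = -30486 + 0 = -30486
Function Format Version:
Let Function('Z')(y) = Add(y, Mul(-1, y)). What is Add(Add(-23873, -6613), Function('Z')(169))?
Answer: -30486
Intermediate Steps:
Function('Z')(y) = 0
Add(Add(-23873, -6613), Function('Z')(169)) = Add(Add(-23873, -6613), 0) = Add(-30486, 0) = -30486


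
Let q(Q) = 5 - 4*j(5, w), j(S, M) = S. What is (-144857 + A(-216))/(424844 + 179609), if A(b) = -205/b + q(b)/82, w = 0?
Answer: -1282846807/5353035768 ≈ -0.23965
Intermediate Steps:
q(Q) = -15 (q(Q) = 5 - 4*5 = 5 - 20 = -15)
A(b) = -15/82 - 205/b (A(b) = -205/b - 15/82 = -15/82 - 205/b)
(-144857 + A(-216))/(424844 + 179609) = (-144857 + (-15/82 - 205/(-216)))/(424844 + 179609) = (-144857 + (-15/82 - 205*(-1/216)))/604453 = (-144857 + (-15/82 + 205/216))*(1/604453) = (-144857 + 6785/8856)*(1/604453) = -1282846807/8856*1/604453 = -1282846807/5353035768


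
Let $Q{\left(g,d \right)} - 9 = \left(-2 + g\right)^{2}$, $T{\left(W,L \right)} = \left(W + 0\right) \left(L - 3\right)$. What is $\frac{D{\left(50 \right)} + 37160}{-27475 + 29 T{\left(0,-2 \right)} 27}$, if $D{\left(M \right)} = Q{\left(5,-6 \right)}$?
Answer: $- \frac{37178}{27475} \approx -1.3532$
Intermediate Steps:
$T{\left(W,L \right)} = W \left(-3 + L\right)$
$Q{\left(g,d \right)} = 9 + \left(-2 + g\right)^{2}$
$D{\left(M \right)} = 18$ ($D{\left(M \right)} = 9 + \left(-2 + 5\right)^{2} = 9 + 3^{2} = 9 + 9 = 18$)
$\frac{D{\left(50 \right)} + 37160}{-27475 + 29 T{\left(0,-2 \right)} 27} = \frac{18 + 37160}{-27475 + 29 \cdot 0 \left(-3 - 2\right) 27} = \frac{37178}{-27475 + 29 \cdot 0 \left(-5\right) 27} = \frac{37178}{-27475 + 29 \cdot 0 \cdot 27} = \frac{37178}{-27475 + 0 \cdot 27} = \frac{37178}{-27475 + 0} = \frac{37178}{-27475} = 37178 \left(- \frac{1}{27475}\right) = - \frac{37178}{27475}$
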